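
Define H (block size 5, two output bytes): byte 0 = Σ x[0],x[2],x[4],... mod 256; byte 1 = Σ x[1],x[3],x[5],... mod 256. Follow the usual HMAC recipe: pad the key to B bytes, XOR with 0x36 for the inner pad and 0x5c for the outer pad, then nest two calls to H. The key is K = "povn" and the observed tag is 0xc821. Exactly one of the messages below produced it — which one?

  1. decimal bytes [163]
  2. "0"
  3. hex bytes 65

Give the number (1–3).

Key "povn" = 70 6f 76 6e is 4 bytes ≤ B = 5; zero-pad to 5 bytes: K' = 70 6f 76 6e 00.
K' ⊕ ipad = 46 59 40 58 36; K' ⊕ opad = 2c 33 2a 32 5c.
m1: inner = H(46 59 40 58 36 a3) = bc 54; tag = H(2c 33 2a 32 5c bc 54) = 0621
m2: inner = H(46 59 40 58 36 30) = bc e1; tag = H(2c 33 2a 32 5c bc e1) = 9321
m3: inner = H(46 59 40 58 36 65) = bc 16; tag = H(2c 33 2a 32 5c bc 16) = c821 ← matches

3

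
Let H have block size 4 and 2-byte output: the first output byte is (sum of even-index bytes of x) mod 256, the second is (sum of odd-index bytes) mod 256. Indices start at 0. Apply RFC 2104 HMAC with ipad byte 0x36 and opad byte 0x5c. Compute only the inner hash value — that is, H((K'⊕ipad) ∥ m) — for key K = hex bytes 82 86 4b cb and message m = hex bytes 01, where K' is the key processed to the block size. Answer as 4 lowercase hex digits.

32ad

Key hex bytes 82 86 4b cb is exactly B = 4 bytes: K' = 82 86 4b cb.
K' ⊕ ipad = b4 b0 7d fd.
Inner input = b4 b0 7d fd ∥ 01.
Inner hash: even-index sum = 306 mod 256 = 50; odd-index sum = 429 mod 256 = 173 → 32 ad.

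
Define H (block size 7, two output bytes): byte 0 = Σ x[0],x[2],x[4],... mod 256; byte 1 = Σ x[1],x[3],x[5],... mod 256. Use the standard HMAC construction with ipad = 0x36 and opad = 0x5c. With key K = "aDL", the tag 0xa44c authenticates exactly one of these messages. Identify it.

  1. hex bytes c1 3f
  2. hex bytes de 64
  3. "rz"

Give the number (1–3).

Key "aDL" = 61 44 4c is 3 bytes ≤ B = 7; zero-pad to 7 bytes: K' = 61 44 4c 00 00 00 00.
K' ⊕ ipad = 57 72 7a 36 36 36 36; K' ⊕ opad = 3d 18 10 5c 5c 5c 5c.
m1: inner = H(57 72 7a 36 36 36 36 c1 3f) = 7c 9f; tag = H(3d 18 10 5c 5c 5c 5c 7c 9f) = a44c ← matches
m2: inner = H(57 72 7a 36 36 36 36 de 64) = a1 bc; tag = H(3d 18 10 5c 5c 5c 5c a1 bc) = c171
m3: inner = H(57 72 7a 36 36 36 36 72 7a) = b7 50; tag = H(3d 18 10 5c 5c 5c 5c b7 50) = 5587

1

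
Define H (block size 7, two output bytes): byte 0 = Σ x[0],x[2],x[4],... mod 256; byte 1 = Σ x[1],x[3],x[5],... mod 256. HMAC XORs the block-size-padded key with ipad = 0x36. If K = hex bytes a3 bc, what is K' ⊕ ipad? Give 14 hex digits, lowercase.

Key hex bytes a3 bc is 2 bytes ≤ B = 7; zero-pad to 7 bytes: K' = a3 bc 00 00 00 00 00.
XOR each byte with 0x36: a3⊕36=95, bc⊕36=8a, 00⊕36=36, 00⊕36=36, 00⊕36=36, 00⊕36=36, 00⊕36=36.

958a3636363636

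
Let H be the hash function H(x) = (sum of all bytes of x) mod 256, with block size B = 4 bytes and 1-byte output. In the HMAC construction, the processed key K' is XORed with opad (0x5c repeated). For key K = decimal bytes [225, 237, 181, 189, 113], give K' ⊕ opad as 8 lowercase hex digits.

Key decimal bytes [225, 237, 181, 189, 113] = e1 ed b5 bd 71 is 5 bytes > B = 4, so hash it first: H(key) = b1, then zero-pad to 4 bytes: K' = b1 00 00 00.
XOR each byte with 0x5c: b1⊕5c=ed, 00⊕5c=5c, 00⊕5c=5c, 00⊕5c=5c.

ed5c5c5c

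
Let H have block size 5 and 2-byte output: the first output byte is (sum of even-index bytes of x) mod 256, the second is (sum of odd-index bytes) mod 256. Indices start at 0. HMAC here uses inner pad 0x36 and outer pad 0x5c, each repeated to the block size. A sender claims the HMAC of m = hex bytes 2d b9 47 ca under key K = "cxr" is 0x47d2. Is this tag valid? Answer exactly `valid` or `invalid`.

Key "cxr" = 63 78 72 is 3 bytes ≤ B = 5; zero-pad to 5 bytes: K' = 63 78 72 00 00.
K' ⊕ ipad = 55 4e 44 36 36; K' ⊕ opad = 3f 24 2e 5c 5c.
Inner hash: even-index sum = 594 mod 256 = 82; odd-index sum = 248 mod 256 = 248 → 52 f8.
Outer hash (recomputed tag): even-index sum = 449 mod 256 = 193; odd-index sum = 210 mod 256 = 210 → c1 d2.
Recomputed tag = c1d2; claimed = 47d2 → mismatch.

invalid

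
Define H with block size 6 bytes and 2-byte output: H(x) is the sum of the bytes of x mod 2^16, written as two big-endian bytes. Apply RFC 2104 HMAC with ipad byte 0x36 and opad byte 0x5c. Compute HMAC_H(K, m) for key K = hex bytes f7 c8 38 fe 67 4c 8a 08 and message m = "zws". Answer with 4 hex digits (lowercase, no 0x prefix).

Key hex bytes f7 c8 38 fe 67 4c 8a 08 is 8 bytes > B = 6, so hash it first: H(key) = 04 3a, then zero-pad to 6 bytes: K' = 04 3a 00 00 00 00.
K' ⊕ ipad = 32 0c 36 36 36 36.  K' ⊕ opad = 58 66 5c 5c 5c 5c.
Inner input = (K'⊕ipad) ∥ m = 32 0c 36 36 36 36 ∥ 7a 77 73.
Inner hash: sum = 50+12+54+54+54+54+122+119+115 = 634 → 02 7a.
Outer input = (K'⊕opad) ∥ inner = 58 66 5c 5c 5c 5c ∥ 02 7a.
Outer hash (tag): sum = 88+102+92+92+92+92+2+122 = 682 → 02 aa.

02aa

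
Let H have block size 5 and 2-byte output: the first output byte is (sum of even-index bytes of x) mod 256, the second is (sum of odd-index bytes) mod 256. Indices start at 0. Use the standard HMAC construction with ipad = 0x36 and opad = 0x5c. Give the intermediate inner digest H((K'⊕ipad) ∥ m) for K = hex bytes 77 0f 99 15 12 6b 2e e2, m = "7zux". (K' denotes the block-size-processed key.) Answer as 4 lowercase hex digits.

c429

Key hex bytes 77 0f 99 15 12 6b 2e e2 is 8 bytes > B = 5, so hash it first: H(key) = 50 71, then zero-pad to 5 bytes: K' = 50 71 00 00 00.
K' ⊕ ipad = 66 47 36 36 36.
Inner input = 66 47 36 36 36 ∥ 37 7a 75 78.
Inner hash: even-index sum = 452 mod 256 = 196; odd-index sum = 297 mod 256 = 41 → c4 29.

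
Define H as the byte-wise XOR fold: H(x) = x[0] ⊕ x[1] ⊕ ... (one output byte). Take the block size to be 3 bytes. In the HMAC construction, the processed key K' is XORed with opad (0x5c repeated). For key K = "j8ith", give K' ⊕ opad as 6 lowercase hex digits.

7b5c5c

Key "j8ith" = 6a 38 69 74 68 is 5 bytes > B = 3, so hash it first: H(key) = 27, then zero-pad to 3 bytes: K' = 27 00 00.
XOR each byte with 0x5c: 27⊕5c=7b, 00⊕5c=5c, 00⊕5c=5c.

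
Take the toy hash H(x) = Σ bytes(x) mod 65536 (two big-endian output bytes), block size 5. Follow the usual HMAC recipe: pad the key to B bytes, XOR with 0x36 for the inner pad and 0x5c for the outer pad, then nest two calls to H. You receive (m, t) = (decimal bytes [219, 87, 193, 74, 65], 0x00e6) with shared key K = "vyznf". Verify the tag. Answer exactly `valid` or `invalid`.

valid

Key "vyznf" = 76 79 7a 6e 66 is exactly B = 5 bytes: K' = 76 79 7a 6e 66.
K' ⊕ ipad = 40 4f 4c 58 50; K' ⊕ opad = 2a 25 26 32 3a.
Inner hash: sum = 64+79+76+88+80+219+87+193+74+65 = 1025 → 04 01.
Outer hash (recomputed tag): sum = 42+37+38+50+58+4+1 = 230 → 00 e6.
Recomputed tag = 00e6; claimed = 00e6 → match.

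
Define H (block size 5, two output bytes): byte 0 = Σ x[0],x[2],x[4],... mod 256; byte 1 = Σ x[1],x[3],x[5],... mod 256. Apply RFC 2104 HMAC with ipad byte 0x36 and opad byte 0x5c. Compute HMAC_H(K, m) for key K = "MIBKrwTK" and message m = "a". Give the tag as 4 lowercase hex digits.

Key "MIBKrwTK" = 4d 49 42 4b 72 77 54 4b is 8 bytes > B = 5, so hash it first: H(key) = 55 56, then zero-pad to 5 bytes: K' = 55 56 00 00 00.
K' ⊕ ipad = 63 60 36 36 36.  K' ⊕ opad = 09 0a 5c 5c 5c.
Inner input = (K'⊕ipad) ∥ m = 63 60 36 36 36 ∥ 61.
Inner hash: even-index sum = 207 mod 256 = 207; odd-index sum = 247 mod 256 = 247 → cf f7.
Outer input = (K'⊕opad) ∥ inner = 09 0a 5c 5c 5c ∥ cf f7.
Outer hash (tag): even-index sum = 440 mod 256 = 184; odd-index sum = 309 mod 256 = 53 → b8 35.

b835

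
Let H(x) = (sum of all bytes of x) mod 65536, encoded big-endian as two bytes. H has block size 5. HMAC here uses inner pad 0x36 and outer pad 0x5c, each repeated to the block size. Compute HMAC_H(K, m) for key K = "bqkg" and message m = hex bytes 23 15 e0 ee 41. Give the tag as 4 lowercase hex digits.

Key "bqkg" = 62 71 6b 67 is 4 bytes ≤ B = 5; zero-pad to 5 bytes: K' = 62 71 6b 67 00.
K' ⊕ ipad = 54 47 5d 51 36.  K' ⊕ opad = 3e 2d 37 3b 5c.
Inner input = (K'⊕ipad) ∥ m = 54 47 5d 51 36 ∥ 23 15 e0 ee 41.
Inner hash: sum = 84+71+93+81+54+35+21+224+238+65 = 966 → 03 c6.
Outer input = (K'⊕opad) ∥ inner = 3e 2d 37 3b 5c ∥ 03 c6.
Outer hash (tag): sum = 62+45+55+59+92+3+198 = 514 → 02 02.

0202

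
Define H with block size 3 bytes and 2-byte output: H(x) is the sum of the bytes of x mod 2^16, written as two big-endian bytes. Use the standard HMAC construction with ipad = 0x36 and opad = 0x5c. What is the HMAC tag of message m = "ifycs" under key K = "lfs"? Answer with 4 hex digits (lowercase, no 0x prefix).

00a9

Key "lfs" = 6c 66 73 is exactly B = 3 bytes: K' = 6c 66 73.
K' ⊕ ipad = 5a 50 45.  K' ⊕ opad = 30 3a 2f.
Inner input = (K'⊕ipad) ∥ m = 5a 50 45 ∥ 69 66 79 63 73.
Inner hash: sum = 90+80+69+105+102+121+99+115 = 781 → 03 0d.
Outer input = (K'⊕opad) ∥ inner = 30 3a 2f ∥ 03 0d.
Outer hash (tag): sum = 48+58+47+3+13 = 169 → 00 a9.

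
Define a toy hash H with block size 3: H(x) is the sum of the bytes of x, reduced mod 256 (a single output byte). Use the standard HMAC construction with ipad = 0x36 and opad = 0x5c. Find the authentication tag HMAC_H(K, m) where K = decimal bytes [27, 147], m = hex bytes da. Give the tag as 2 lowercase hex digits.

54

Key decimal bytes [27, 147] = 1b 93 is 2 bytes ≤ B = 3; zero-pad to 3 bytes: K' = 1b 93 00.
K' ⊕ ipad = 2d a5 36.  K' ⊕ opad = 47 cf 5c.
Inner input = (K'⊕ipad) ∥ m = 2d a5 36 ∥ da.
Inner hash: sum = 45+165+54+218 = 482; mod 256 = 226 → e2.
Outer input = (K'⊕opad) ∥ inner = 47 cf 5c ∥ e2.
Outer hash (tag): sum = 71+207+92+226 = 596; mod 256 = 84 → 54.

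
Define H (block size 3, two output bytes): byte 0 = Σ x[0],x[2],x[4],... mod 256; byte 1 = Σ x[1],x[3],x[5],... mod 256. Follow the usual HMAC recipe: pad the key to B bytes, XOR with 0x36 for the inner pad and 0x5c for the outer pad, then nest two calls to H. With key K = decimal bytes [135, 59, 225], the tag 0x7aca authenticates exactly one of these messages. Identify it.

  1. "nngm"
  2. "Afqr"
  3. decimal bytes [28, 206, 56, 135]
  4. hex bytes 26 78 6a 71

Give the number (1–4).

1

Key decimal bytes [135, 59, 225] = 87 3b e1 is exactly B = 3 bytes: K' = 87 3b e1.
K' ⊕ ipad = b1 0d d7; K' ⊕ opad = db 67 bd.
m1: inner = H(b1 0d d7 6e 6e 67 6d) = 63 e2; tag = H(db 67 bd 63 e2) = 7aca ← matches
m2: inner = H(b1 0d d7 41 66 71 72) = 60 bf; tag = H(db 67 bd 60 bf) = 57c7
m3: inner = H(b1 0d d7 1c ce 38 87) = dd 61; tag = H(db 67 bd dd 61) = f944
m4: inner = H(b1 0d d7 26 78 6a 71) = 71 9d; tag = H(db 67 bd 71 9d) = 35d8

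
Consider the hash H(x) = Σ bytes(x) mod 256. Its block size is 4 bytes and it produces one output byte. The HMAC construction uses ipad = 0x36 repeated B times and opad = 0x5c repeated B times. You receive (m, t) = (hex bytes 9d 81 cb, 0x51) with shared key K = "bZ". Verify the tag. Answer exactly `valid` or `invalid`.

Key "bZ" = 62 5a is 2 bytes ≤ B = 4; zero-pad to 4 bytes: K' = 62 5a 00 00.
K' ⊕ ipad = 54 6c 36 36; K' ⊕ opad = 3e 06 5c 5c.
Inner hash: sum = 84+108+54+54+157+129+203 = 789; mod 256 = 21 → 15.
Outer hash (recomputed tag): sum = 62+6+92+92+21 = 273; mod 256 = 17 → 11.
Recomputed tag = 11; claimed = 51 → mismatch.

invalid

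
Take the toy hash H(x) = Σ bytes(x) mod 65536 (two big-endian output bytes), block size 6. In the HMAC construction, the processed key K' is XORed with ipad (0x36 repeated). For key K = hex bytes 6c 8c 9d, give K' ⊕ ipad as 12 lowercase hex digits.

5abaab363636

Key hex bytes 6c 8c 9d is 3 bytes ≤ B = 6; zero-pad to 6 bytes: K' = 6c 8c 9d 00 00 00.
XOR each byte with 0x36: 6c⊕36=5a, 8c⊕36=ba, 9d⊕36=ab, 00⊕36=36, 00⊕36=36, 00⊕36=36.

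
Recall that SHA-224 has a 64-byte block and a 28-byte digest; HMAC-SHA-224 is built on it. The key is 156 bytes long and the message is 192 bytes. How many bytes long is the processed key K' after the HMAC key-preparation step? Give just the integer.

Key is 156 > 64 bytes, so it is hashed to 28 bytes then zero-padded to 64: |K'| = 64.

64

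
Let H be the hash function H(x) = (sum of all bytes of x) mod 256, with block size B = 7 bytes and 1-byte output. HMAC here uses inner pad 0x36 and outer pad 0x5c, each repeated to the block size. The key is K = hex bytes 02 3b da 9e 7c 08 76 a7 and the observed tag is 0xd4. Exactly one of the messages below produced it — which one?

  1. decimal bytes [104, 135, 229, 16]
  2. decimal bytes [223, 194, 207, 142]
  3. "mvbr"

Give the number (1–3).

Key hex bytes 02 3b da 9e 7c 08 76 a7 is 8 bytes > B = 7, so hash it first: H(key) = 56, then zero-pad to 7 bytes: K' = 56 00 00 00 00 00 00.
K' ⊕ ipad = 60 36 36 36 36 36 36; K' ⊕ opad = 0a 5c 5c 5c 5c 5c 5c.
m1: inner = H(60 36 36 36 36 36 36 68 87 e5 10) = 88; tag = H(0a 5c 5c 5c 5c 5c 5c 88) = ba
m2: inner = H(60 36 36 36 36 36 36 df c2 cf 8e) = a2; tag = H(0a 5c 5c 5c 5c 5c 5c a2) = d4 ← matches
m3: inner = H(60 36 36 36 36 36 36 6d 76 62 72) = 5b; tag = H(0a 5c 5c 5c 5c 5c 5c 5b) = 8d

2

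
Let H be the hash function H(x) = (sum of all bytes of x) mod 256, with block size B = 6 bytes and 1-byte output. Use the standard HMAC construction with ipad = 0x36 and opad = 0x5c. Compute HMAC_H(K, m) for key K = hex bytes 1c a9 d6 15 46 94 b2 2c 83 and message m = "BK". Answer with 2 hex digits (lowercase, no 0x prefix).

fb

Key hex bytes 1c a9 d6 15 46 94 b2 2c 83 is 9 bytes > B = 6, so hash it first: H(key) = eb, then zero-pad to 6 bytes: K' = eb 00 00 00 00 00.
K' ⊕ ipad = dd 36 36 36 36 36.  K' ⊕ opad = b7 5c 5c 5c 5c 5c.
Inner input = (K'⊕ipad) ∥ m = dd 36 36 36 36 36 ∥ 42 4b.
Inner hash: sum = 221+54+54+54+54+54+66+75 = 632; mod 256 = 120 → 78.
Outer input = (K'⊕opad) ∥ inner = b7 5c 5c 5c 5c 5c ∥ 78.
Outer hash (tag): sum = 183+92+92+92+92+92+120 = 763; mod 256 = 251 → fb.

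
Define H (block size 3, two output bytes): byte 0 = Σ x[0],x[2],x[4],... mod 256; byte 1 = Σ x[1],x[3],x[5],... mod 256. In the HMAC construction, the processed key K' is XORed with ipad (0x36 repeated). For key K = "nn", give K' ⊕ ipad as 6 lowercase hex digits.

585836

Key "nn" = 6e 6e is 2 bytes ≤ B = 3; zero-pad to 3 bytes: K' = 6e 6e 00.
XOR each byte with 0x36: 6e⊕36=58, 6e⊕36=58, 00⊕36=36.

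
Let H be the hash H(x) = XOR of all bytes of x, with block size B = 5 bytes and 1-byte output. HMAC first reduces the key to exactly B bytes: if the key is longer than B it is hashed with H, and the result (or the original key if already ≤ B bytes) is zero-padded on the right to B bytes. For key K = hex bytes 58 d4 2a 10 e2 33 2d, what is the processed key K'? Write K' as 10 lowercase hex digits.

|K| = 7 > B = 5, so first hash the key.
H(K): XOR 58⊕d4⊕2a⊕10⊕e2⊕33⊕2d = 4a.
Zero-pad H(K) = 4a to 5 bytes: K' = 4a 00 00 00 00.

4a00000000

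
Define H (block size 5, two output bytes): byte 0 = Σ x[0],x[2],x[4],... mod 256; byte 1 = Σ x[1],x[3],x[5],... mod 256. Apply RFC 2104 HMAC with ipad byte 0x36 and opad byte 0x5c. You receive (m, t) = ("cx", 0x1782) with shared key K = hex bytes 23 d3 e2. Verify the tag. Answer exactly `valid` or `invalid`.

valid

Key hex bytes 23 d3 e2 is 3 bytes ≤ B = 5; zero-pad to 5 bytes: K' = 23 d3 e2 00 00.
K' ⊕ ipad = 15 e5 d4 36 36; K' ⊕ opad = 7f 8f be 5c 5c.
Inner hash: even-index sum = 407 mod 256 = 151; odd-index sum = 382 mod 256 = 126 → 97 7e.
Outer hash (recomputed tag): even-index sum = 535 mod 256 = 23; odd-index sum = 386 mod 256 = 130 → 17 82.
Recomputed tag = 1782; claimed = 1782 → match.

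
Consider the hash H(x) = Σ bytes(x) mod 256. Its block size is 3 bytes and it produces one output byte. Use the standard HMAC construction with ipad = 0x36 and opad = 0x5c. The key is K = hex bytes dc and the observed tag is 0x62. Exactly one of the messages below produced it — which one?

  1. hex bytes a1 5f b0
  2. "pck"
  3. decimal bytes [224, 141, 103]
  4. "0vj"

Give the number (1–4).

Key hex bytes dc is 1 byte ≤ B = 3; zero-pad to 3 bytes: K' = dc 00 00.
K' ⊕ ipad = ea 36 36; K' ⊕ opad = 80 5c 5c.
m1: inner = H(ea 36 36 a1 5f b0) = 06; tag = H(80 5c 5c 06) = 3e
m2: inner = H(ea 36 36 70 63 6b) = 94; tag = H(80 5c 5c 94) = cc
m3: inner = H(ea 36 36 e0 8d 67) = 2a; tag = H(80 5c 5c 2a) = 62 ← matches
m4: inner = H(ea 36 36 30 76 6a) = 66; tag = H(80 5c 5c 66) = 9e

3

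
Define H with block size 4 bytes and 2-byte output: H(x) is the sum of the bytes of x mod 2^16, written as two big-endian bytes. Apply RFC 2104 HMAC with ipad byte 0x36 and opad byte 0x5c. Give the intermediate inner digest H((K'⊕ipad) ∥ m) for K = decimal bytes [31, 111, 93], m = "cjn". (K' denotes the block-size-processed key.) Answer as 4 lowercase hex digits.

025e

Key decimal bytes [31, 111, 93] = 1f 6f 5d is 3 bytes ≤ B = 4; zero-pad to 4 bytes: K' = 1f 6f 5d 00.
K' ⊕ ipad = 29 59 6b 36.
Inner input = 29 59 6b 36 ∥ 63 6a 6e.
Inner hash: sum = 41+89+107+54+99+106+110 = 606 → 02 5e.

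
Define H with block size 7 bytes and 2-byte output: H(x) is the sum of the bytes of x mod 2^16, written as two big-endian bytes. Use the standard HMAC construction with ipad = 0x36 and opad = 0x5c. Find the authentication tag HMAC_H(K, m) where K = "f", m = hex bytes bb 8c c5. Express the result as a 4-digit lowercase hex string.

Key "f" = 66 is 1 byte ≤ B = 7; zero-pad to 7 bytes: K' = 66 00 00 00 00 00 00.
K' ⊕ ipad = 50 36 36 36 36 36 36.  K' ⊕ opad = 3a 5c 5c 5c 5c 5c 5c.
Inner input = (K'⊕ipad) ∥ m = 50 36 36 36 36 36 36 ∥ bb 8c c5.
Inner hash: sum = 80+54+54+54+54+54+54+187+140+197 = 928 → 03 a0.
Outer input = (K'⊕opad) ∥ inner = 3a 5c 5c 5c 5c 5c 5c ∥ 03 a0.
Outer hash (tag): sum = 58+92+92+92+92+92+92+3+160 = 773 → 03 05.

0305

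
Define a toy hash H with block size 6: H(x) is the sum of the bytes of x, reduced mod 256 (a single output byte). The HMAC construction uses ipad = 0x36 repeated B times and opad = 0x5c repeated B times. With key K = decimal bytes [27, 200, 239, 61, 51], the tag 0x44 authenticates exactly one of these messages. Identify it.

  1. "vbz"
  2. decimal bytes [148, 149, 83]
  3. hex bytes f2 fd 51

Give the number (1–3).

3

Key decimal bytes [27, 200, 239, 61, 51] = 1b c8 ef 3d 33 is 5 bytes ≤ B = 6; zero-pad to 6 bytes: K' = 1b c8 ef 3d 33 00.
K' ⊕ ipad = 2d fe d9 0b 05 36; K' ⊕ opad = 47 94 b3 61 6f 5c.
m1: inner = H(2d fe d9 0b 05 36 76 62 7a) = 9c; tag = H(47 94 b3 61 6f 5c 9c) = 56
m2: inner = H(2d fe d9 0b 05 36 94 95 53) = c6; tag = H(47 94 b3 61 6f 5c c6) = 80
m3: inner = H(2d fe d9 0b 05 36 f2 fd 51) = 8a; tag = H(47 94 b3 61 6f 5c 8a) = 44 ← matches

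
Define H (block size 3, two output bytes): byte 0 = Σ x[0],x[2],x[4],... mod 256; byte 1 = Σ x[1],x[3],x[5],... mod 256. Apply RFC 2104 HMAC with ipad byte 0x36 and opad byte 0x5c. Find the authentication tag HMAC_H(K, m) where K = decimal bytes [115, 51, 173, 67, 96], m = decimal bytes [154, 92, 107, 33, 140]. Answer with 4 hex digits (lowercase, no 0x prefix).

Key decimal bytes [115, 51, 173, 67, 96] = 73 33 ad 43 60 is 5 bytes > B = 3, so hash it first: H(key) = 80 76, then zero-pad to 3 bytes: K' = 80 76 00.
K' ⊕ ipad = b6 40 36.  K' ⊕ opad = dc 2a 5c.
Inner input = (K'⊕ipad) ∥ m = b6 40 36 ∥ 9a 5c 6b 21 8c.
Inner hash: even-index sum = 361 mod 256 = 105; odd-index sum = 465 mod 256 = 209 → 69 d1.
Outer input = (K'⊕opad) ∥ inner = dc 2a 5c ∥ 69 d1.
Outer hash (tag): even-index sum = 521 mod 256 = 9; odd-index sum = 147 mod 256 = 147 → 09 93.

0993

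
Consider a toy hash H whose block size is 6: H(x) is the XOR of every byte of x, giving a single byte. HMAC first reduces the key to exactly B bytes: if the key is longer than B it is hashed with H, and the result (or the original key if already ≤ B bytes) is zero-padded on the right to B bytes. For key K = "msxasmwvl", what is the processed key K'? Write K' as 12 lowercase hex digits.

740000000000

|K| = 9 > B = 6, so first hash the key.
H(K): XOR 6d⊕73⊕78⊕61⊕73⊕6d⊕77⊕76⊕6c = 74.
Zero-pad H(K) = 74 to 6 bytes: K' = 74 00 00 00 00 00.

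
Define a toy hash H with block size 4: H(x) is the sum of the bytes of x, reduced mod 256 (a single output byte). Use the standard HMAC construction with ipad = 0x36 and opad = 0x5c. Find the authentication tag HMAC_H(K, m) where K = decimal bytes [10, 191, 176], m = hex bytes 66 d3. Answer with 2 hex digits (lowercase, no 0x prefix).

Key decimal bytes [10, 191, 176] = 0a bf b0 is 3 bytes ≤ B = 4; zero-pad to 4 bytes: K' = 0a bf b0 00.
K' ⊕ ipad = 3c 89 86 36.  K' ⊕ opad = 56 e3 ec 5c.
Inner input = (K'⊕ipad) ∥ m = 3c 89 86 36 ∥ 66 d3.
Inner hash: sum = 60+137+134+54+102+211 = 698; mod 256 = 186 → ba.
Outer input = (K'⊕opad) ∥ inner = 56 e3 ec 5c ∥ ba.
Outer hash (tag): sum = 86+227+236+92+186 = 827; mod 256 = 59 → 3b.

3b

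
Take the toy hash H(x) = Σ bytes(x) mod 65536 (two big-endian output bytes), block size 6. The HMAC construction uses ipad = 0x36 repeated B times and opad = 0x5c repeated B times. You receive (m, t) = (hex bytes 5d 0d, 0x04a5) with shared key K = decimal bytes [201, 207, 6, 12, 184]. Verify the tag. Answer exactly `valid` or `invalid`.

invalid

Key decimal bytes [201, 207, 6, 12, 184] = c9 cf 06 0c b8 is 5 bytes ≤ B = 6; zero-pad to 6 bytes: K' = c9 cf 06 0c b8 00.
K' ⊕ ipad = ff f9 30 3a 8e 36; K' ⊕ opad = 95 93 5a 50 e4 5c.
Inner hash: sum = 255+249+48+58+142+54+93+13 = 912 → 03 90.
Outer hash (recomputed tag): sum = 149+147+90+80+228+92+3+144 = 933 → 03 a5.
Recomputed tag = 03a5; claimed = 04a5 → mismatch.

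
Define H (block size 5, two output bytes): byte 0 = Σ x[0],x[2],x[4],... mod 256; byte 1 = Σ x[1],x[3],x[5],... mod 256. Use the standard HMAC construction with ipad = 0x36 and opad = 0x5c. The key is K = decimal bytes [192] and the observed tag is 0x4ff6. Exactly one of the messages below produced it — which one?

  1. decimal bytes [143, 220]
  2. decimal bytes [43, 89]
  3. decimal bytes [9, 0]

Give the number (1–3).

Key decimal bytes [192] = c0 is 1 byte ≤ B = 5; zero-pad to 5 bytes: K' = c0 00 00 00 00.
K' ⊕ ipad = f6 36 36 36 36; K' ⊕ opad = 9c 5c 5c 5c 5c.
m1: inner = H(f6 36 36 36 36 8f dc) = 3e fb; tag = H(9c 5c 5c 5c 5c 3e fb) = 4ff6 ← matches
m2: inner = H(f6 36 36 36 36 2b 59) = bb 97; tag = H(9c 5c 5c 5c 5c bb 97) = eb73
m3: inner = H(f6 36 36 36 36 09 00) = 62 75; tag = H(9c 5c 5c 5c 5c 62 75) = c91a

1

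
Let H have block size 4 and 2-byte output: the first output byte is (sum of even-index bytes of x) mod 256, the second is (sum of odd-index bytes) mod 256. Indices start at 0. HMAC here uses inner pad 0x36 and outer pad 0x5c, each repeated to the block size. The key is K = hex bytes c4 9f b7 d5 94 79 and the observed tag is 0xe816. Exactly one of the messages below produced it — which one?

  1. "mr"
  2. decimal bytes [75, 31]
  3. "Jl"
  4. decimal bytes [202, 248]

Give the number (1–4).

4

Key hex bytes c4 9f b7 d5 94 79 is 6 bytes > B = 4, so hash it first: H(key) = 0f ed, then zero-pad to 4 bytes: K' = 0f ed 00 00.
K' ⊕ ipad = 39 db 36 36; K' ⊕ opad = 53 b1 5c 5c.
m1: inner = H(39 db 36 36 6d 72) = dc 83; tag = H(53 b1 5c 5c dc 83) = 8b90
m2: inner = H(39 db 36 36 4b 1f) = ba 30; tag = H(53 b1 5c 5c ba 30) = 693d
m3: inner = H(39 db 36 36 4a 6c) = b9 7d; tag = H(53 b1 5c 5c b9 7d) = 688a
m4: inner = H(39 db 36 36 ca f8) = 39 09; tag = H(53 b1 5c 5c 39 09) = e816 ← matches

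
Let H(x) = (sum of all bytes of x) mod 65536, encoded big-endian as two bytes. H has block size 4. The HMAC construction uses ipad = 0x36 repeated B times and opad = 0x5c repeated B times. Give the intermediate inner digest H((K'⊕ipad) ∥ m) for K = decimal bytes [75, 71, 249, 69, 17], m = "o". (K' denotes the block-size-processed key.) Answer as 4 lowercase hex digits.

Key decimal bytes [75, 71, 249, 69, 17] = 4b 47 f9 45 11 is 5 bytes > B = 4, so hash it first: H(key) = 01 e1, then zero-pad to 4 bytes: K' = 01 e1 00 00.
K' ⊕ ipad = 37 d7 36 36.
Inner input = 37 d7 36 36 ∥ 6f.
Inner hash: sum = 55+215+54+54+111 = 489 → 01 e9.

01e9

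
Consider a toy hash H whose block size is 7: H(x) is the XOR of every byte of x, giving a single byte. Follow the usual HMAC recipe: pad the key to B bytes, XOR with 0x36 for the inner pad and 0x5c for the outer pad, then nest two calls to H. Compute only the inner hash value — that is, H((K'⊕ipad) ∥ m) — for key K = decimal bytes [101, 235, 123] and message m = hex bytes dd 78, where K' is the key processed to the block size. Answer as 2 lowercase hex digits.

Key decimal bytes [101, 235, 123] = 65 eb 7b is 3 bytes ≤ B = 7; zero-pad to 7 bytes: K' = 65 eb 7b 00 00 00 00.
K' ⊕ ipad = 53 dd 4d 36 36 36 36.
Inner input = 53 dd 4d 36 36 36 36 ∥ dd 78.
Inner hash: XOR 53⊕dd⊕4d⊕36⊕36⊕36⊕36⊕dd⊕78 = 66.

66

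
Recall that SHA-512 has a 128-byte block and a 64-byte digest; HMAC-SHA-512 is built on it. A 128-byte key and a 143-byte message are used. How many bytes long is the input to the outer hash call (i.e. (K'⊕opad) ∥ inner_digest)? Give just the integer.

Key is 128 ≤ 128 bytes, zero-padded: |K'| = 128.
Outer input = (K'⊕opad) ∥ H(inner) → 128 + 64 = 192 bytes.

192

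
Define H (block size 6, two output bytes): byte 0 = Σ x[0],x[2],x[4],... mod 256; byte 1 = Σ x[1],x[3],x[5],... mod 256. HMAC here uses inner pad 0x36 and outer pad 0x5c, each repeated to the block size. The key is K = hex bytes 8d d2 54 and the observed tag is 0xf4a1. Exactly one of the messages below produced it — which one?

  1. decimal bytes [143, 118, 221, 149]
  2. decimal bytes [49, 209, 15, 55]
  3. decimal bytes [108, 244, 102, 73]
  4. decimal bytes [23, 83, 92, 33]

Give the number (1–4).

Key hex bytes 8d d2 54 is 3 bytes ≤ B = 6; zero-pad to 6 bytes: K' = 8d d2 54 00 00 00.
K' ⊕ ipad = bb e4 62 36 36 36; K' ⊕ opad = d1 8e 08 5c 5c 5c.
m1: inner = H(bb e4 62 36 36 36 8f 76 dd 95) = bf 5b; tag = H(d1 8e 08 5c 5c 5c bf 5b) = f4a1 ← matches
m2: inner = H(bb e4 62 36 36 36 31 d1 0f 37) = 93 58; tag = H(d1 8e 08 5c 5c 5c 93 58) = c89e
m3: inner = H(bb e4 62 36 36 36 6c f4 66 49) = 25 8d; tag = H(d1 8e 08 5c 5c 5c 25 8d) = 5ad3
m4: inner = H(bb e4 62 36 36 36 17 53 5c 21) = c6 c4; tag = H(d1 8e 08 5c 5c 5c c6 c4) = fb0a

1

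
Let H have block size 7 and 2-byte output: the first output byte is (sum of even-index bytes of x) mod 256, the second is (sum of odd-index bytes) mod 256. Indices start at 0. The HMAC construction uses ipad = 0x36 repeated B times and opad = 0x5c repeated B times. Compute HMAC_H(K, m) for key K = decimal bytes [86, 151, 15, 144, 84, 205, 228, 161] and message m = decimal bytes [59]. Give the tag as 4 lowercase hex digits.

Key decimal bytes [86, 151, 15, 144, 84, 205, 228, 161] = 56 97 0f 90 54 cd e4 a1 is 8 bytes > B = 7, so hash it first: H(key) = 9d 95, then zero-pad to 7 bytes: K' = 9d 95 00 00 00 00 00.
K' ⊕ ipad = ab a3 36 36 36 36 36.  K' ⊕ opad = c1 c9 5c 5c 5c 5c 5c.
Inner input = (K'⊕ipad) ∥ m = ab a3 36 36 36 36 36 ∥ 3b.
Inner hash: even-index sum = 333 mod 256 = 77; odd-index sum = 330 mod 256 = 74 → 4d 4a.
Outer input = (K'⊕opad) ∥ inner = c1 c9 5c 5c 5c 5c 5c ∥ 4d 4a.
Outer hash (tag): even-index sum = 543 mod 256 = 31; odd-index sum = 462 mod 256 = 206 → 1f ce.

1fce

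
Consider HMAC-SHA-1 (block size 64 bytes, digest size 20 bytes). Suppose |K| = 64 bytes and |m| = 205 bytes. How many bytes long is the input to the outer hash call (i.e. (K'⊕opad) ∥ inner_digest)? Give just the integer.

Key is 64 ≤ 64 bytes, zero-padded: |K'| = 64.
Outer input = (K'⊕opad) ∥ H(inner) → 64 + 20 = 84 bytes.

84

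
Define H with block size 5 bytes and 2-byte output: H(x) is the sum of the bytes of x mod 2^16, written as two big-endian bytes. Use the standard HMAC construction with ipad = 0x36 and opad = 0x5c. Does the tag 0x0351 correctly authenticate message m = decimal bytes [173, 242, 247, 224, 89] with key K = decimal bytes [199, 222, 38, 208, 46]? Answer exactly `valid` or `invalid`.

Key decimal bytes [199, 222, 38, 208, 46] = c7 de 26 d0 2e is exactly B = 5 bytes: K' = c7 de 26 d0 2e.
K' ⊕ ipad = f1 e8 10 e6 18; K' ⊕ opad = 9b 82 7a 8c 72.
Inner hash: sum = 241+232+16+230+24+173+242+247+224+89 = 1718 → 06 b6.
Outer hash (recomputed tag): sum = 155+130+122+140+114+6+182 = 849 → 03 51.
Recomputed tag = 0351; claimed = 0351 → match.

valid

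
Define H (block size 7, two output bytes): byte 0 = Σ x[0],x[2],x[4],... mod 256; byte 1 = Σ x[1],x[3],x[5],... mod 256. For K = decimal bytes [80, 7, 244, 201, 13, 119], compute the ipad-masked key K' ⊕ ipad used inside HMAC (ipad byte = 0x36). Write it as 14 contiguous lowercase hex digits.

6631c2ff3b4136

Key decimal bytes [80, 7, 244, 201, 13, 119] = 50 07 f4 c9 0d 77 is 6 bytes ≤ B = 7; zero-pad to 7 bytes: K' = 50 07 f4 c9 0d 77 00.
XOR each byte with 0x36: 50⊕36=66, 07⊕36=31, f4⊕36=c2, c9⊕36=ff, 0d⊕36=3b, 77⊕36=41, 00⊕36=36.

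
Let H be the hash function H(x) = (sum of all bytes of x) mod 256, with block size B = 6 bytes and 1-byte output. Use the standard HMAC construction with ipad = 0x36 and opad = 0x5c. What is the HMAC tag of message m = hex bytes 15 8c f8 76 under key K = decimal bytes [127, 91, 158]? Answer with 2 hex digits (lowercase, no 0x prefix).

0f

Key decimal bytes [127, 91, 158] = 7f 5b 9e is 3 bytes ≤ B = 6; zero-pad to 6 bytes: K' = 7f 5b 9e 00 00 00.
K' ⊕ ipad = 49 6d a8 36 36 36.  K' ⊕ opad = 23 07 c2 5c 5c 5c.
Inner input = (K'⊕ipad) ∥ m = 49 6d a8 36 36 36 ∥ 15 8c f8 76.
Inner hash: sum = 73+109+168+54+54+54+21+140+248+118 = 1039; mod 256 = 15 → 0f.
Outer input = (K'⊕opad) ∥ inner = 23 07 c2 5c 5c 5c ∥ 0f.
Outer hash (tag): sum = 35+7+194+92+92+92+15 = 527; mod 256 = 15 → 0f.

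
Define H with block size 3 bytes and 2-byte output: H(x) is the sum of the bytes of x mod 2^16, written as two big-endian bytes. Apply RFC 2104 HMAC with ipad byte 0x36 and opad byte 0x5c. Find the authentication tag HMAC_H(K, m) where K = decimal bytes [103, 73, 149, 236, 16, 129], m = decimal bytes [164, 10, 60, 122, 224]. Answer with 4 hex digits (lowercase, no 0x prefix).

Key decimal bytes [103, 73, 149, 236, 16, 129] = 67 49 95 ec 10 81 is 6 bytes > B = 3, so hash it first: H(key) = 02 c2, then zero-pad to 3 bytes: K' = 02 c2 00.
K' ⊕ ipad = 34 f4 36.  K' ⊕ opad = 5e 9e 5c.
Inner input = (K'⊕ipad) ∥ m = 34 f4 36 ∥ a4 0a 3c 7a e0.
Inner hash: sum = 52+244+54+164+10+60+122+224 = 930 → 03 a2.
Outer input = (K'⊕opad) ∥ inner = 5e 9e 5c ∥ 03 a2.
Outer hash (tag): sum = 94+158+92+3+162 = 509 → 01 fd.

01fd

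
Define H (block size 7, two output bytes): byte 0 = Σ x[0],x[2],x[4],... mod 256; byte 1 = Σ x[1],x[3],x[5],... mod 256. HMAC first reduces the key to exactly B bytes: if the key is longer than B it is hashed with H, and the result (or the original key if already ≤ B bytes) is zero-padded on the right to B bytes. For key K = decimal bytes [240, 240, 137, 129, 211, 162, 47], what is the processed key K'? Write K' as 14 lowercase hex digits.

Key decimal bytes [240, 240, 137, 129, 211, 162, 47] = f0 f0 89 81 d3 a2 2f is exactly B = 7 bytes: K' = f0 f0 89 81 d3 a2 2f.

f0f08981d3a22f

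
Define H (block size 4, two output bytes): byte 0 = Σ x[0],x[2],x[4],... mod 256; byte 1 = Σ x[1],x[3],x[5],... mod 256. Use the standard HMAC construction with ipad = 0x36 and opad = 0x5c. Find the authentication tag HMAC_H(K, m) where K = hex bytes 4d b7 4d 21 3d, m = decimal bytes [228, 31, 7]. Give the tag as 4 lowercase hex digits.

Key hex bytes 4d b7 4d 21 3d is 5 bytes > B = 4, so hash it first: H(key) = d7 d8, then zero-pad to 4 bytes: K' = d7 d8 00 00.
K' ⊕ ipad = e1 ee 36 36.  K' ⊕ opad = 8b 84 5c 5c.
Inner input = (K'⊕ipad) ∥ m = e1 ee 36 36 ∥ e4 1f 07.
Inner hash: even-index sum = 514 mod 256 = 2; odd-index sum = 323 mod 256 = 67 → 02 43.
Outer input = (K'⊕opad) ∥ inner = 8b 84 5c 5c ∥ 02 43.
Outer hash (tag): even-index sum = 233 mod 256 = 233; odd-index sum = 291 mod 256 = 35 → e9 23.

e923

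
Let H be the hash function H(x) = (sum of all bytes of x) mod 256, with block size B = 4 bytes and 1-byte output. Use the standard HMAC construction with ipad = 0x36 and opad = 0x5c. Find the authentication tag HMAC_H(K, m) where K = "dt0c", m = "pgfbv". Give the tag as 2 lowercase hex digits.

Key "dt0c" = 64 74 30 63 is exactly B = 4 bytes: K' = 64 74 30 63.
K' ⊕ ipad = 52 42 06 55.  K' ⊕ opad = 38 28 6c 3f.
Inner input = (K'⊕ipad) ∥ m = 52 42 06 55 ∥ 70 67 66 62 76.
Inner hash: sum = 82+66+6+85+112+103+102+98+118 = 772; mod 256 = 4 → 04.
Outer input = (K'⊕opad) ∥ inner = 38 28 6c 3f ∥ 04.
Outer hash (tag): sum = 56+40+108+63+4 = 271; mod 256 = 15 → 0f.

0f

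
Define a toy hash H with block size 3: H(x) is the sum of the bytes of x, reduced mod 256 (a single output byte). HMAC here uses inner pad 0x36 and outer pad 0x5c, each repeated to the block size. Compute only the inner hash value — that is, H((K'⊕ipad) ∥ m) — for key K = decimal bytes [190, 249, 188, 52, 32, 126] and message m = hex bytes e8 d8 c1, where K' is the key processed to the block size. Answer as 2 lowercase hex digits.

Key decimal bytes [190, 249, 188, 52, 32, 126] = be f9 bc 34 20 7e is 6 bytes > B = 3, so hash it first: H(key) = 45, then zero-pad to 3 bytes: K' = 45 00 00.
K' ⊕ ipad = 73 36 36.
Inner input = 73 36 36 ∥ e8 d8 c1.
Inner hash: sum = 115+54+54+232+216+193 = 864; mod 256 = 96 → 60.

60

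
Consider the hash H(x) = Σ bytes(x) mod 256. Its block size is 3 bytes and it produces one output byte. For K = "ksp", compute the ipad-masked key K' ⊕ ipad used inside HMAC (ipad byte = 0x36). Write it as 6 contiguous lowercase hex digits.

Key "ksp" = 6b 73 70 is exactly B = 3 bytes: K' = 6b 73 70.
XOR each byte with 0x36: 6b⊕36=5d, 73⊕36=45, 70⊕36=46.

5d4546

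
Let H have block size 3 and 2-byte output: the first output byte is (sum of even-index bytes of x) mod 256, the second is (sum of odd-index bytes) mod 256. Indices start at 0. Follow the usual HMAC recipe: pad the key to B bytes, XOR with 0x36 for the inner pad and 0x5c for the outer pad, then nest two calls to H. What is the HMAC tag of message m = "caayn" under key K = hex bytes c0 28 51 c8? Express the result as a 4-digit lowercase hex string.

a1e3

Key hex bytes c0 28 51 c8 is 4 bytes > B = 3, so hash it first: H(key) = 11 f0, then zero-pad to 3 bytes: K' = 11 f0 00.
K' ⊕ ipad = 27 c6 36.  K' ⊕ opad = 4d ac 5c.
Inner input = (K'⊕ipad) ∥ m = 27 c6 36 ∥ 63 61 61 79 6e.
Inner hash: even-index sum = 311 mod 256 = 55; odd-index sum = 504 mod 256 = 248 → 37 f8.
Outer input = (K'⊕opad) ∥ inner = 4d ac 5c ∥ 37 f8.
Outer hash (tag): even-index sum = 417 mod 256 = 161; odd-index sum = 227 mod 256 = 227 → a1 e3.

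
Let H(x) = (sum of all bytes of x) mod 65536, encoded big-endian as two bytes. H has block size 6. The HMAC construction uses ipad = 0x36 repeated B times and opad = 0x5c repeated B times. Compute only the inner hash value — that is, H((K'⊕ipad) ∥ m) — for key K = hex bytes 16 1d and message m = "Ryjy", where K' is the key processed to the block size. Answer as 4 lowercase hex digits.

02d1

Key hex bytes 16 1d is 2 bytes ≤ B = 6; zero-pad to 6 bytes: K' = 16 1d 00 00 00 00.
K' ⊕ ipad = 20 2b 36 36 36 36.
Inner input = 20 2b 36 36 36 36 ∥ 52 79 6a 79.
Inner hash: sum = 32+43+54+54+54+54+82+121+106+121 = 721 → 02 d1.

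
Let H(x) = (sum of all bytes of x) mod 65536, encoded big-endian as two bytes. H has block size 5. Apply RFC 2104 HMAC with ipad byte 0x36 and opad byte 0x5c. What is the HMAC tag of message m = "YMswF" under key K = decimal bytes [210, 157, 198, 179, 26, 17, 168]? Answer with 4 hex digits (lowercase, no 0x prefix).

0297

Key decimal bytes [210, 157, 198, 179, 26, 17, 168] = d2 9d c6 b3 1a 11 a8 is 7 bytes > B = 5, so hash it first: H(key) = 03 bb, then zero-pad to 5 bytes: K' = 03 bb 00 00 00.
K' ⊕ ipad = 35 8d 36 36 36.  K' ⊕ opad = 5f e7 5c 5c 5c.
Inner input = (K'⊕ipad) ∥ m = 35 8d 36 36 36 ∥ 59 4d 73 77 46.
Inner hash: sum = 53+141+54+54+54+89+77+115+119+70 = 826 → 03 3a.
Outer input = (K'⊕opad) ∥ inner = 5f e7 5c 5c 5c ∥ 03 3a.
Outer hash (tag): sum = 95+231+92+92+92+3+58 = 663 → 02 97.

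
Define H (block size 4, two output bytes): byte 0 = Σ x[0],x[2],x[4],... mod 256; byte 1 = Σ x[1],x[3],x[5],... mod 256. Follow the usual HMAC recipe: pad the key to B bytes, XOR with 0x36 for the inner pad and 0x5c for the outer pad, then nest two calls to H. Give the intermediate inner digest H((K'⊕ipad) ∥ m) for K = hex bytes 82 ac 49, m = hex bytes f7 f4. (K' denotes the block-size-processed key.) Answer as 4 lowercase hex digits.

2ac4

Key hex bytes 82 ac 49 is 3 bytes ≤ B = 4; zero-pad to 4 bytes: K' = 82 ac 49 00.
K' ⊕ ipad = b4 9a 7f 36.
Inner input = b4 9a 7f 36 ∥ f7 f4.
Inner hash: even-index sum = 554 mod 256 = 42; odd-index sum = 452 mod 256 = 196 → 2a c4.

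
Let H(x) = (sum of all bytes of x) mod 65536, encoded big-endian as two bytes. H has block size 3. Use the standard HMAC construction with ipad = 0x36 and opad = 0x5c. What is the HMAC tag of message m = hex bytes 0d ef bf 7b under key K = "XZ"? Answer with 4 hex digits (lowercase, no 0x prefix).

00af

Key "XZ" = 58 5a is 2 bytes ≤ B = 3; zero-pad to 3 bytes: K' = 58 5a 00.
K' ⊕ ipad = 6e 6c 36.  K' ⊕ opad = 04 06 5c.
Inner input = (K'⊕ipad) ∥ m = 6e 6c 36 ∥ 0d ef bf 7b.
Inner hash: sum = 110+108+54+13+239+191+123 = 838 → 03 46.
Outer input = (K'⊕opad) ∥ inner = 04 06 5c ∥ 03 46.
Outer hash (tag): sum = 4+6+92+3+70 = 175 → 00 af.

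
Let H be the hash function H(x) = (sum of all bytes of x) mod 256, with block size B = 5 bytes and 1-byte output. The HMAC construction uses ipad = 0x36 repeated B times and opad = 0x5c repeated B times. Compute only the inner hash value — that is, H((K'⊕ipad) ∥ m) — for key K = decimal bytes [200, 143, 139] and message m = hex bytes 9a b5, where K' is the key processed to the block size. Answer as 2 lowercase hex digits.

2f

Key decimal bytes [200, 143, 139] = c8 8f 8b is 3 bytes ≤ B = 5; zero-pad to 5 bytes: K' = c8 8f 8b 00 00.
K' ⊕ ipad = fe b9 bd 36 36.
Inner input = fe b9 bd 36 36 ∥ 9a b5.
Inner hash: sum = 254+185+189+54+54+154+181 = 1071; mod 256 = 47 → 2f.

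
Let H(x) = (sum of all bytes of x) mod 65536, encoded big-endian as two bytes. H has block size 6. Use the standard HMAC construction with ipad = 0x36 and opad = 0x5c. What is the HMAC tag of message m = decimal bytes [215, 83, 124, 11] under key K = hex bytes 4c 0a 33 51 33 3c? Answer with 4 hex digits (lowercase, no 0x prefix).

0295

Key hex bytes 4c 0a 33 51 33 3c is exactly B = 6 bytes: K' = 4c 0a 33 51 33 3c.
K' ⊕ ipad = 7a 3c 05 67 05 0a.  K' ⊕ opad = 10 56 6f 0d 6f 60.
Inner input = (K'⊕ipad) ∥ m = 7a 3c 05 67 05 0a ∥ d7 53 7c 0b.
Inner hash: sum = 122+60+5+103+5+10+215+83+124+11 = 738 → 02 e2.
Outer input = (K'⊕opad) ∥ inner = 10 56 6f 0d 6f 60 ∥ 02 e2.
Outer hash (tag): sum = 16+86+111+13+111+96+2+226 = 661 → 02 95.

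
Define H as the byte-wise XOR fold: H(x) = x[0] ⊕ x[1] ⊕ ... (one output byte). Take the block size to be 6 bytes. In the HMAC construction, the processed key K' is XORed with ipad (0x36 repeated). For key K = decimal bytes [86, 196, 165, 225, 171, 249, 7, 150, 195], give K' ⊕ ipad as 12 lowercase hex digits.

Key decimal bytes [86, 196, 165, 225, 171, 249, 7, 150, 195] = 56 c4 a5 e1 ab f9 07 96 c3 is 9 bytes > B = 6, so hash it first: H(key) = d6, then zero-pad to 6 bytes: K' = d6 00 00 00 00 00.
XOR each byte with 0x36: d6⊕36=e0, 00⊕36=36, 00⊕36=36, 00⊕36=36, 00⊕36=36, 00⊕36=36.

e03636363636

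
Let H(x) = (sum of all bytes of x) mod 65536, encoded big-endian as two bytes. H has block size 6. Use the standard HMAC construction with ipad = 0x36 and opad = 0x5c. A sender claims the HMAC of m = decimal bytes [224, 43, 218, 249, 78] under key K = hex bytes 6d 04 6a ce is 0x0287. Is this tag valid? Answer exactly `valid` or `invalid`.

valid

Key hex bytes 6d 04 6a ce is 4 bytes ≤ B = 6; zero-pad to 6 bytes: K' = 6d 04 6a ce 00 00.
K' ⊕ ipad = 5b 32 5c f8 36 36; K' ⊕ opad = 31 58 36 92 5c 5c.
Inner hash: sum = 91+50+92+248+54+54+224+43+218+249+78 = 1401 → 05 79.
Outer hash (recomputed tag): sum = 49+88+54+146+92+92+5+121 = 647 → 02 87.
Recomputed tag = 0287; claimed = 0287 → match.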